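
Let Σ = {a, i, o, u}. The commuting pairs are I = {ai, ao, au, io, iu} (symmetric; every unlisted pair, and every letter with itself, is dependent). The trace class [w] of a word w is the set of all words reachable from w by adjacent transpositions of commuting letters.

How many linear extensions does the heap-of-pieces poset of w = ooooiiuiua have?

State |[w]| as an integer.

840

#0=o has no predecessor
#1=o depends on [0:o]
#2=o depends on [1:o]
#3=o depends on [2:o]
#4=i has no predecessor
#5=i depends on [4:i]
#6=u depends on [3:o]
#7=i depends on [5:i]
#8=u depends on [6:u]
#9=a has no predecessor
sources: [0:o, 4:i, 9:a]
N(rest) = Σ N(rest − s) over sources s of rest; N(one piece) = 1:
  size 1 → [7]=1  [8]=1  [9]=1
  size 2 → [5,7]=1  [6,8]=1  [7,8]=2  [7,9]=2  [8,9]=2
  size 3 → [3,6,8]=1  [4,5,7]=1  [5,7,8]=3  [5,7,9]=3  [6,7,8]=3  [6,8,9]=3  [7,8,9]=6
  size 4 → [2,3,6,8]=1  [3,6,7,8]=4  [3,6,8,9]=4  [4,5,7,8]=4  [4,5,7,9]=4  [5,6,7,8]=6  [5,7,8,9]=12  [6,7,8,9]=12
  size 5 → [1,2,3,6,8]=1  [2,3,6,7,8]=5  [2,3,6,8,9]=5  [3,5,6,7,8]=10  [3,6,7,8,9]=20  [4,5,6,7,8]=10  [4,5,7,8,9]=20  [5,6,7,8,9]=30
  size 6 → [0,1,2,3,6,8]=1  [1,2,3,6,7,8]=6  [1,2,3,6,8,9]=6  [2,3,5,6,7,8]=15  [2,3,6,7,8,9]=30  [3,4,5,6,7,8]=20  [3,5,6,7,8,9]=60  [4,5,6,7,8,9]=60
  size 7 → [0,1,2,3,6,7,8]=7  [0,1,2,3,6,8,9]=7  [1,2,3,5,6,7,8]=21  [1,2,3,6,7,8,9]=42  [2,3,4,5,6,7,8]=35  [2,3,5,6,7,8,9]=105  [3,4,5,6,7,8,9]=140
  size 8 → [0,1,2,3,5,6,7,8]=28  [0,1,2,3,6,7,8,9]=56  [1,2,3,4,5,6,7,8]=56  [1,2,3,5,6,7,8,9]=168  [2,3,4,5,6,7,8,9]=280
  first=0(o) contributes 504
  first=4(i) contributes 252
  first=9(a) contributes 84
|[w]| = 840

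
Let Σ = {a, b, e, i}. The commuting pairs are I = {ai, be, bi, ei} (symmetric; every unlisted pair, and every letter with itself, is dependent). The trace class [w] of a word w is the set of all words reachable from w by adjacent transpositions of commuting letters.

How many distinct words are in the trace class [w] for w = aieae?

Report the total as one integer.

5

0(a) covers ∅
1(i) covers ∅
2(e) covers 0:a
3(a) covers 2:e
4(e) covers 3:a
floor of heap: 0:a, 1:i
completions by unplaced set U, small U first (add the entries for U minus each lowest piece of U):
  |U|=1: {1}:1  {4}:1
  |U|=2: {1,4}:2  {3,4}:1
  |U|=3: {1,3,4}:3  {2,3,4}:1
  start at 0(a): 4
  start at 1(i): 1
sum over floor = 5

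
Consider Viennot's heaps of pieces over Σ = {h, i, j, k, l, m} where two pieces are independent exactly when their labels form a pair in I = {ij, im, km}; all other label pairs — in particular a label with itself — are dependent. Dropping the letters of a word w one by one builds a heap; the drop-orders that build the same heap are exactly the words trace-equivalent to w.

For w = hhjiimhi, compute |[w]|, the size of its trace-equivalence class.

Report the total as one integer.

piece 0:h — minimal
piece 1:h rests on {0:h}
piece 2:j rests on {1:h}
piece 3:i rests on {1:h}
piece 4:i rests on {3:i}
piece 5:m rests on {2:j}
piece 6:h rests on {4:i, 5:m}
piece 7:i rests on {6:h}
minimal pieces: {0:h}
ways to finish when only these pieces remain (= sum over removing one remaining piece with nothing left below it):
  1 left: {7}→1
  2 left: {6,7}→1
  3 left: {4,6,7}→1  {5,6,7}→1
  4 left: {2,5,6,7}→1  {3,4,6,7}→1  {4,5,6,7}→2
  5 left: {2,4,5,6,7}→3  {3,4,5,6,7}→3
  6 left: {2,3,4,5,6,7}→6
  placing 0:h first → 6 extensions

6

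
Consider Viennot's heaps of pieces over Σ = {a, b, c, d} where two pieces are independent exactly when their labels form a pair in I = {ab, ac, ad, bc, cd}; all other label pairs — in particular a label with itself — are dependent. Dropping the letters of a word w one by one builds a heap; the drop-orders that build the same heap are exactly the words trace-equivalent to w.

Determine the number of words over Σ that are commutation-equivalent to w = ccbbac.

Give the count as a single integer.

drop 0:c onto floor
drop 1:c onto {0:c}
drop 2:b onto floor
drop 3:b onto {2:b}
drop 4:a onto floor
drop 5:c onto {1:c}
ground layer = {0:c, 2:b, 4:a}
drop-orders for the pieces not yet dropped (sum over which currently-grounded one goes next):
  1 to go: {3} 1  {4} 1  {5} 1
  2 to go: {1,5} 1  {2,3} 1  {3,4} 2  {3,5} 2  {4,5} 2
  3 to go: {0,1,5} 1  {1,3,5} 3  {1,4,5} 3  {2,3,4} 3  {2,3,5} 3  {3,4,5} 6
  4 to go: {0,1,3,5} 4  {0,1,4,5} 4  {1,2,3,5} 6  {1,3,4,5} 12  {2,3,4,5} 12
  if 0:c drops first: 30 orders
  if 2:b drops first: 20 orders
  if 4:a drops first: 10 orders
heap linearizations: 60

60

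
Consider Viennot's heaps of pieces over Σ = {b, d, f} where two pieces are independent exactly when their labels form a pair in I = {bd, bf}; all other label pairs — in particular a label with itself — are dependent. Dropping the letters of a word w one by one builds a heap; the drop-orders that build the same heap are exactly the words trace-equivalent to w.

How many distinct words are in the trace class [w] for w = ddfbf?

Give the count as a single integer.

5

#0=d has no predecessor
#1=d depends on [0:d]
#2=f depends on [1:d]
#3=b has no predecessor
#4=f depends on [2:f]
sources: [0:d, 3:b]
N(rest) = Σ N(rest − s) over sources s of rest; N(one piece) = 1:
  size 1 → [3]=1  [4]=1
  size 2 → [2,4]=1  [3,4]=2
  size 3 → [1,2,4]=1  [2,3,4]=3
  first=0(d) contributes 4
  first=3(b) contributes 1
|[w]| = 5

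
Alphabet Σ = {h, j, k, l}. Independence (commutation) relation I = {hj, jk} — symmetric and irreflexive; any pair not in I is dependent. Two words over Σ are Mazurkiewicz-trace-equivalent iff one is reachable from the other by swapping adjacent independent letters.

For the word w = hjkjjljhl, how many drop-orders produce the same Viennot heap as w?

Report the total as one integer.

0(h) covers ∅
1(j) covers ∅
2(k) covers 0:h
3(j) covers 1:j
4(j) covers 3:j
5(l) covers 2:k, 4:j
6(j) covers 5:l
7(h) covers 5:l
8(l) covers 6:j, 7:h
floor of heap: 0:h, 1:j
completions by unplaced set U, small U first (add the entries for U minus each lowest piece of U):
  |U|=1: {8}:1
  |U|=2: {6,8}:1  {7,8}:1
  |U|=3: {6,7,8}:2
  |U|=4: {5,6,7,8}:2
  |U|=5: {2,5,6,7,8}:2  {4,5,6,7,8}:2
  |U|=6: {0,2,5,6,7,8}:2  {2,4,5,6,7,8}:4  {3,4,5,6,7,8}:2
  |U|=7: {0,2,4,5,6,7,8}:6  {1,3,4,5,6,7,8}:2  {2,3,4,5,6,7,8}:6
  start at 0(h): 8
  start at 1(j): 12
sum over floor = 20

20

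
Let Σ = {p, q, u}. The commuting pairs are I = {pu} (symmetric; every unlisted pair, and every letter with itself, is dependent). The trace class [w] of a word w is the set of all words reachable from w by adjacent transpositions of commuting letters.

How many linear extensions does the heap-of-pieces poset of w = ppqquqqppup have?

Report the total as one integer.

4

piece 0:p — minimal
piece 1:p rests on {0:p}
piece 2:q rests on {1:p}
piece 3:q rests on {2:q}
piece 4:u rests on {3:q}
piece 5:q rests on {4:u}
piece 6:q rests on {5:q}
piece 7:p rests on {6:q}
piece 8:p rests on {7:p}
piece 9:u rests on {6:q}
piece 10:p rests on {8:p}
minimal pieces: {0:p}
ways to finish when only these pieces remain (= sum over removing one remaining piece with nothing left below it):
  1 left: {9}→1  {10}→1
  2 left: {8,10}→1  {9,10}→2
  3 left: {7,8,10}→1  {8,9,10}→3
  4 left: {7,8,9,10}→4
  5 left: {6,7,8,9,10}→4
  6 left: {5,6,7,8,9,10}→4
  7 left: {4,5,6,7,8,9,10}→4
  8 left: {3,4,5,6,7,8,9,10}→4
  9 left: {2,3,4,5,6,7,8,9,10}→4
  placing 0:p first → 4 extensions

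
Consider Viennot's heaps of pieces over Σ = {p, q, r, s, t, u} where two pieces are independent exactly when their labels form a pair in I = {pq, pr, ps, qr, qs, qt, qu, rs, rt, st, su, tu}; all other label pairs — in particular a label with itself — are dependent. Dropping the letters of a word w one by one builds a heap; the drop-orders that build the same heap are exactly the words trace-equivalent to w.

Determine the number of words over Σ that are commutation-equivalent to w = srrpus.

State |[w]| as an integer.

#0=s has no predecessor
#1=r has no predecessor
#2=r depends on [1:r]
#3=p has no predecessor
#4=u depends on [2:r, 3:p]
#5=s depends on [0:s]
sources: [0:s, 1:r, 3:p]
N(rest) = Σ N(rest − s) over sources s of rest; N(one piece) = 1:
  size 1 → [4]=1  [5]=1
  size 2 → [0,5]=1  [2,4]=1  [3,4]=1  [4,5]=2
  size 3 → [0,4,5]=3  [1,2,4]=1  [2,3,4]=2  [2,4,5]=3  [3,4,5]=3
  size 4 → [0,2,4,5]=6  [0,3,4,5]=6  [1,2,3,4]=3  [1,2,4,5]=4  [2,3,4,5]=8
  first=0(s) contributes 15
  first=1(r) contributes 20
  first=3(p) contributes 10
|[w]| = 45

45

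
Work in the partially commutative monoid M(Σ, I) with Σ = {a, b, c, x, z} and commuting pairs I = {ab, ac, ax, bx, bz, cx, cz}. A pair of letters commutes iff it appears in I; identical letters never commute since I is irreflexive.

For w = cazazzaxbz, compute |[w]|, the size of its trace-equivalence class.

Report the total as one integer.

90

piece 0:c — minimal
piece 1:a — minimal
piece 2:z rests on {1:a}
piece 3:a rests on {2:z}
piece 4:z rests on {3:a}
piece 5:z rests on {4:z}
piece 6:a rests on {5:z}
piece 7:x rests on {5:z}
piece 8:b rests on {0:c}
piece 9:z rests on {6:a, 7:x}
minimal pieces: {0:c, 1:a}
ways to finish when only these pieces remain (= sum over removing one remaining piece with nothing left below it):
  1 left: {8}→1  {9}→1
  2 left: {0,8}→1  {6,9}→1  {7,9}→1  {8,9}→2
  3 left: {0,8,9}→3  {6,7,9}→2  {6,8,9}→3  {7,8,9}→3
  4 left: {0,6,8,9}→6  {0,7,8,9}→6  {5,6,7,9}→2  {6,7,8,9}→8
  5 left: {0,6,7,8,9}→20  {4,5,6,7,9}→2  {5,6,7,8,9}→10
  6 left: {0,5,6,7,8,9}→30  {3,4,5,6,7,9}→2  {4,5,6,7,8,9}→12
  7 left: {0,4,5,6,7,8,9}→42  {2,3,4,5,6,7,9}→2  {3,4,5,6,7,8,9}→14
  8 left: {0,3,4,5,6,7,8,9}→56  {1,2,3,4,5,6,7,9}→2  {2,3,4,5,6,7,8,9}→16
  placing 0:c first → 18 extensions
  placing 1:a first → 72 extensions
total linear extensions = 90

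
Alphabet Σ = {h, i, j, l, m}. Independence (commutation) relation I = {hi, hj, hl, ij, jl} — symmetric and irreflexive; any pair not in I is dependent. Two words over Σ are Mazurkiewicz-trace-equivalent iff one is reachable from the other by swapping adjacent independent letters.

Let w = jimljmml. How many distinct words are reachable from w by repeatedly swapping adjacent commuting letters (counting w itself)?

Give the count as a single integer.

4

#0=j has no predecessor
#1=i has no predecessor
#2=m depends on [0:j, 1:i]
#3=l depends on [2:m]
#4=j depends on [2:m]
#5=m depends on [3:l, 4:j]
#6=m depends on [5:m]
#7=l depends on [6:m]
sources: [0:j, 1:i]
N(rest) = Σ N(rest − s) over sources s of rest; N(one piece) = 1:
  size 1 → [7]=1
  size 2 → [6,7]=1
  size 3 → [5,6,7]=1
  size 4 → [3,5,6,7]=1  [4,5,6,7]=1
  size 5 → [3,4,5,6,7]=2
  size 6 → [2,3,4,5,6,7]=2
  first=0(j) contributes 2
  first=1(i) contributes 2
|[w]| = 4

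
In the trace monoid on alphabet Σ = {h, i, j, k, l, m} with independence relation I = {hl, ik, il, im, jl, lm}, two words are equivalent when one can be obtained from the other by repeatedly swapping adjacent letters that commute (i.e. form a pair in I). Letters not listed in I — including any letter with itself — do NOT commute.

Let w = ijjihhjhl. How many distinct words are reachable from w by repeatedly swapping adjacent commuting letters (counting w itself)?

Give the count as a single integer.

0(i) covers ∅
1(j) covers 0:i
2(j) covers 1:j
3(i) covers 2:j
4(h) covers 3:i
5(h) covers 4:h
6(j) covers 5:h
7(h) covers 6:j
8(l) covers ∅
floor of heap: 0:i, 8:l
completions by unplaced set U, small U first (add the entries for U minus each lowest piece of U):
  |U|=1: {7}:1  {8}:1
  |U|=2: {6,7}:1  {7,8}:2
  |U|=3: {5,6,7}:1  {6,7,8}:3
  |U|=4: {4,5,6,7}:1  {5,6,7,8}:4
  |U|=5: {3,4,5,6,7}:1  {4,5,6,7,8}:5
  |U|=6: {2,3,4,5,6,7}:1  {3,4,5,6,7,8}:6
  |U|=7: {1,2,3,4,5,6,7}:1  {2,3,4,5,6,7,8}:7
  start at 0(i): 8
  start at 8(l): 1
sum over floor = 9

9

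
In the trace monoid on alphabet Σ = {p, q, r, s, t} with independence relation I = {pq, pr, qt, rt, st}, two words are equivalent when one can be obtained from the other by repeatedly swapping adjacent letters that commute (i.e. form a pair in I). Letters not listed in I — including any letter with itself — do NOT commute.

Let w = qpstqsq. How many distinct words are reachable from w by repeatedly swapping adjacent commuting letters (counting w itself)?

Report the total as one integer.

11

0(q) covers ∅
1(p) covers ∅
2(s) covers 0:q, 1:p
3(t) covers 1:p
4(q) covers 2:s
5(s) covers 4:q
6(q) covers 5:s
floor of heap: 0:q, 1:p
completions by unplaced set U, small U first (add the entries for U minus each lowest piece of U):
  |U|=1: {3}:1  {6}:1
  |U|=2: {3,6}:2  {5,6}:1
  |U|=3: {3,5,6}:3  {4,5,6}:1
  |U|=4: {2,4,5,6}:1  {3,4,5,6}:4
  |U|=5: {0,2,4,5,6}:1  {2,3,4,5,6}:5
  start at 0(q): 5
  start at 1(p): 6
sum over floor = 11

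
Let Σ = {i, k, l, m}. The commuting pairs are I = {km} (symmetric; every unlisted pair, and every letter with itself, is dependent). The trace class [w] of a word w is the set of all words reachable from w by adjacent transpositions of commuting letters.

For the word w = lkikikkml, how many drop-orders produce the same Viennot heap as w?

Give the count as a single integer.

drop 0:l onto floor
drop 1:k onto {0:l}
drop 2:i onto {1:k}
drop 3:k onto {2:i}
drop 4:i onto {3:k}
drop 5:k onto {4:i}
drop 6:k onto {5:k}
drop 7:m onto {4:i}
drop 8:l onto {6:k, 7:m}
ground layer = {0:l}
drop-orders for the pieces not yet dropped (sum over which currently-grounded one goes next):
  1 to go: {8} 1
  2 to go: {6,8} 1  {7,8} 1
  3 to go: {5,6,8} 1  {6,7,8} 2
  4 to go: {5,6,7,8} 3
  5 to go: {4,5,6,7,8} 3
  6 to go: {3,4,5,6,7,8} 3
  7 to go: {2,3,4,5,6,7,8} 3
  if 0:l drops first: 3 orders

3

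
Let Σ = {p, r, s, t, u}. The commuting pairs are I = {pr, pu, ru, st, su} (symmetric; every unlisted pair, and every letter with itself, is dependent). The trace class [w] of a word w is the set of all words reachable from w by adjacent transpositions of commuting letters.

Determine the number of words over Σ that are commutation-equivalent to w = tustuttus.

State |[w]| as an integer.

36

#0=t has no predecessor
#1=u depends on [0:t]
#2=s has no predecessor
#3=t depends on [1:u]
#4=u depends on [3:t]
#5=t depends on [4:u]
#6=t depends on [5:t]
#7=u depends on [6:t]
#8=s depends on [2:s]
sources: [0:t, 2:s]
N(rest) = Σ N(rest − s) over sources s of rest; N(one piece) = 1:
  size 1 → [7]=1  [8]=1
  size 2 → [2,8]=1  [6,7]=1  [7,8]=2
  size 3 → [2,7,8]=3  [5,6,7]=1  [6,7,8]=3
  size 4 → [2,6,7,8]=6  [4,5,6,7]=1  [5,6,7,8]=4
  size 5 → [2,5,6,7,8]=10  [3,4,5,6,7]=1  [4,5,6,7,8]=5
  size 6 → [1,3,4,5,6,7]=1  [2,4,5,6,7,8]=15  [3,4,5,6,7,8]=6
  size 7 → [0,1,3,4,5,6,7]=1  [1,3,4,5,6,7,8]=7  [2,3,4,5,6,7,8]=21
  first=0(t) contributes 28
  first=2(s) contributes 8
|[w]| = 36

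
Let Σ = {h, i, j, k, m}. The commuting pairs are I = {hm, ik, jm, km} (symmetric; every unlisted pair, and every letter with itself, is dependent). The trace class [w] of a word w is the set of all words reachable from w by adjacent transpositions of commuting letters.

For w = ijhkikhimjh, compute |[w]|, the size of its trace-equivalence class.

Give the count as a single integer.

drop 0:i onto floor
drop 1:j onto {0:i}
drop 2:h onto {1:j}
drop 3:k onto {2:h}
drop 4:i onto {2:h}
drop 5:k onto {3:k}
drop 6:h onto {4:i, 5:k}
drop 7:i onto {6:h}
drop 8:m onto {7:i}
drop 9:j onto {7:i}
drop 10:h onto {9:j}
ground layer = {0:i}
drop-orders for the pieces not yet dropped (sum over which currently-grounded one goes next):
  1 to go: {8} 1  {10} 1
  2 to go: {8,10} 2  {9,10} 1
  3 to go: {8,9,10} 3
  4 to go: {7,8,9,10} 3
  5 to go: {6,7,8,9,10} 3
  6 to go: {4,6,7,8,9,10} 3  {5,6,7,8,9,10} 3
  7 to go: {3,5,6,7,8,9,10} 3  {4,5,6,7,8,9,10} 6
  8 to go: {3,4,5,6,7,8,9,10} 9
  9 to go: {2,3,4,5,6,7,8,9,10} 9
  if 0:i drops first: 9 orders

9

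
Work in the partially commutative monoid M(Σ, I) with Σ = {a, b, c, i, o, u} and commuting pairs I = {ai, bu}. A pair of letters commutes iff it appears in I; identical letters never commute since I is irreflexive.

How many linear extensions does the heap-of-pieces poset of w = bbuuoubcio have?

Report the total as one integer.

drop 0:b onto floor
drop 1:b onto {0:b}
drop 2:u onto floor
drop 3:u onto {2:u}
drop 4:o onto {1:b, 3:u}
drop 5:u onto {4:o}
drop 6:b onto {4:o}
drop 7:c onto {5:u, 6:b}
drop 8:i onto {7:c}
drop 9:o onto {8:i}
ground layer = {0:b, 2:u}
drop-orders for the pieces not yet dropped (sum over which currently-grounded one goes next):
  1 to go: {9} 1
  2 to go: {8,9} 1
  3 to go: {7,8,9} 1
  4 to go: {5,7,8,9} 1  {6,7,8,9} 1
  5 to go: {5,6,7,8,9} 2
  6 to go: {4,5,6,7,8,9} 2
  7 to go: {1,4,5,6,7,8,9} 2  {3,4,5,6,7,8,9} 2
  8 to go: {0,1,4,5,6,7,8,9} 2  {1,3,4,5,6,7,8,9} 4  {2,3,4,5,6,7,8,9} 2
  if 0:b drops first: 6 orders
  if 2:u drops first: 6 orders
heap linearizations: 12

12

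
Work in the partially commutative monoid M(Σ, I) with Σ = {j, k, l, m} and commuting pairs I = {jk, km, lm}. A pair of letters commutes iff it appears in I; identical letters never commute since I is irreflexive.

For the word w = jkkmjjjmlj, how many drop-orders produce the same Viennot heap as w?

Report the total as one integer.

49

piece 0:j — minimal
piece 1:k — minimal
piece 2:k rests on {1:k}
piece 3:m rests on {0:j}
piece 4:j rests on {3:m}
piece 5:j rests on {4:j}
piece 6:j rests on {5:j}
piece 7:m rests on {6:j}
piece 8:l rests on {2:k, 6:j}
piece 9:j rests on {7:m, 8:l}
minimal pieces: {0:j, 1:k}
ways to finish when only these pieces remain (= sum over removing one remaining piece with nothing left below it):
  1 left: {9}→1
  2 left: {7,9}→1  {8,9}→1
  3 left: {2,8,9}→1  {7,8,9}→2
  4 left: {1,2,8,9}→1  {2,7,8,9}→3  {6,7,8,9}→2
  5 left: {1,2,7,8,9}→4  {2,6,7,8,9}→5  {5,6,7,8,9}→2
  6 left: {1,2,6,7,8,9}→9  {2,5,6,7,8,9}→7  {4,5,6,7,8,9}→2
  7 left: {1,2,5,6,7,8,9}→16  {2,4,5,6,7,8,9}→9  {3,4,5,6,7,8,9}→2
  8 left: {0,3,4,5,6,7,8,9}→2  {1,2,4,5,6,7,8,9}→25  {2,3,4,5,6,7,8,9}→11
  placing 0:j first → 36 extensions
  placing 1:k first → 13 extensions
total linear extensions = 49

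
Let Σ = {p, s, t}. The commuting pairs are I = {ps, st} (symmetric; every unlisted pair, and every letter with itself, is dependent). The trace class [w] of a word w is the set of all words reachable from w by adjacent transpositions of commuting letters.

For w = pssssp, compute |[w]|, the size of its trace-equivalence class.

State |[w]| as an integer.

piece 0:p — minimal
piece 1:s — minimal
piece 2:s rests on {1:s}
piece 3:s rests on {2:s}
piece 4:s rests on {3:s}
piece 5:p rests on {0:p}
minimal pieces: {0:p, 1:s}
ways to finish when only these pieces remain (= sum over removing one remaining piece with nothing left below it):
  1 left: {4}→1  {5}→1
  2 left: {0,5}→1  {3,4}→1  {4,5}→2
  3 left: {0,4,5}→3  {2,3,4}→1  {3,4,5}→3
  4 left: {0,3,4,5}→6  {1,2,3,4}→1  {2,3,4,5}→4
  placing 0:p first → 5 extensions
  placing 1:s first → 10 extensions
total linear extensions = 15

15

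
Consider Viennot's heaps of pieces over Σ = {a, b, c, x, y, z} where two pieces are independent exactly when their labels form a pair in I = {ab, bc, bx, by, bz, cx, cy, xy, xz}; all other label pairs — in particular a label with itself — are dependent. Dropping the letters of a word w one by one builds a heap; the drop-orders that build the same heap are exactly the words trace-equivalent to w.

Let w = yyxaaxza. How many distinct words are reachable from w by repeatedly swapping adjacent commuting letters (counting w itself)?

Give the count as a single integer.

6

0(y) covers ∅
1(y) covers 0:y
2(x) covers ∅
3(a) covers 1:y, 2:x
4(a) covers 3:a
5(x) covers 4:a
6(z) covers 4:a
7(a) covers 5:x, 6:z
floor of heap: 0:y, 2:x
completions by unplaced set U, small U first (add the entries for U minus each lowest piece of U):
  |U|=1: {7}:1
  |U|=2: {5,7}:1  {6,7}:1
  |U|=3: {5,6,7}:2
  |U|=4: {4,5,6,7}:2
  |U|=5: {3,4,5,6,7}:2
  |U|=6: {1,3,4,5,6,7}:2  {2,3,4,5,6,7}:2
  start at 0(y): 4
  start at 2(x): 2
sum over floor = 6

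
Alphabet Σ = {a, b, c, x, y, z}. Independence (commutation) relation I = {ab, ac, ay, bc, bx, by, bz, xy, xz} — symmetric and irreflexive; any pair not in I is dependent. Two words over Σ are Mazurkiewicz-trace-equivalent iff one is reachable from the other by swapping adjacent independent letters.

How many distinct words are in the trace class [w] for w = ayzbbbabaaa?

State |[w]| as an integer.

drop 0:a onto floor
drop 1:y onto floor
drop 2:z onto {0:a, 1:y}
drop 3:b onto floor
drop 4:b onto {3:b}
drop 5:b onto {4:b}
drop 6:a onto {2:z}
drop 7:b onto {5:b}
drop 8:a onto {6:a}
drop 9:a onto {8:a}
drop 10:a onto {9:a}
ground layer = {0:a, 1:y, 3:b}
drop-orders for the pieces not yet dropped (sum over which currently-grounded one goes next):
  1 to go: {7} 1  {10} 1
  2 to go: {5,7} 1  {7,10} 2  {9,10} 1
  3 to go: {4,5,7} 1  {5,7,10} 3  {7,9,10} 3  {8,9,10} 1
  4 to go: {3,4,5,7} 1  {4,5,7,10} 4  {5,7,9,10} 6  {6,8,9,10} 1  {7,8,9,10} 4
  5 to go: {2,6,8,9,10} 1  {3,4,5,7,10} 5  {4,5,7,9,10} 10  {5,7,8,9,10} 10  {6,7,8,9,10} 5
  6 to go: {0,2,6,8,9,10} 1  {1,2,6,8,9,10} 1  {2,6,7,8,9,10} 6  {3,4,5,7,9,10} 15  {4,5,7,8,9,10} 20  {5,6,7,8,9,10} 15
  7 to go: {0,1,2,6,8,9,10} 2  {0,2,6,7,8,9,10} 7  {1,2,6,7,8,9,10} 7  {2,5,6,7,8,9,10} 21  {3,4,5,7,8,9,10} 35  {4,5,6,7,8,9,10} 35
  8 to go: {0,1,2,6,7,8,9,10} 16  {0,2,5,6,7,8,9,10} 28  {1,2,5,6,7,8,9,10} 28  {2,4,5,6,7,8,9,10} 56  {3,4,5,6,7,8,9,10} 70
  9 to go: {0,1,2,5,6,7,8,9,10} 72  {0,2,4,5,6,7,8,9,10} 84  {1,2,4,5,6,7,8,9,10} 84  {2,3,4,5,6,7,8,9,10} 126
  if 0:a drops first: 210 orders
  if 1:y drops first: 210 orders
  if 3:b drops first: 240 orders
heap linearizations: 660

660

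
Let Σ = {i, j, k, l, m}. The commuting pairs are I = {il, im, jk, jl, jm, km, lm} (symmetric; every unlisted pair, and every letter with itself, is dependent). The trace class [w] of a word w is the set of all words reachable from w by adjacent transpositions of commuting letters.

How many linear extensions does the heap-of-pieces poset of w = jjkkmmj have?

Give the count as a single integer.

0(j) covers ∅
1(j) covers 0:j
2(k) covers ∅
3(k) covers 2:k
4(m) covers ∅
5(m) covers 4:m
6(j) covers 1:j
floor of heap: 0:j, 2:k, 4:m
completions by unplaced set U, small U first (add the entries for U minus each lowest piece of U):
  |U|=1: {3}:1  {5}:1  {6}:1
  |U|=2: {1,6}:1  {2,3}:1  {3,5}:2  {3,6}:2  {4,5}:1  {5,6}:2
  |U|=3: {0,1,6}:1  {1,3,6}:3  {1,5,6}:3  {2,3,5}:3  {2,3,6}:3  {3,4,5}:3  {3,5,6}:6  {4,5,6}:3
  |U|=4: {0,1,3,6}:4  {0,1,5,6}:4  {1,2,3,6}:6  {1,3,5,6}:12  {1,4,5,6}:6  {2,3,4,5}:6  {2,3,5,6}:12  {3,4,5,6}:12
  |U|=5: {0,1,2,3,6}:10  {0,1,3,5,6}:20  {0,1,4,5,6}:10  {1,2,3,5,6}:30  {1,3,4,5,6}:30  {2,3,4,5,6}:30
  start at 0(j): 90
  start at 2(k): 60
  start at 4(m): 60
sum over floor = 210

210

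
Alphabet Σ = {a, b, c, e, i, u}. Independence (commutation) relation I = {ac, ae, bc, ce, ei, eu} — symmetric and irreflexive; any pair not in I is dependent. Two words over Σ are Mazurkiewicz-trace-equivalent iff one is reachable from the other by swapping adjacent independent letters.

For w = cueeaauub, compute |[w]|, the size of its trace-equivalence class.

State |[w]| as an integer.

28

#0=c has no predecessor
#1=u depends on [0:c]
#2=e has no predecessor
#3=e depends on [2:e]
#4=a depends on [1:u]
#5=a depends on [4:a]
#6=u depends on [5:a]
#7=u depends on [6:u]
#8=b depends on [3:e, 7:u]
sources: [0:c, 2:e]
N(rest) = Σ N(rest − s) over sources s of rest; N(one piece) = 1:
  size 1 → [8]=1
  size 2 → [3,8]=1  [7,8]=1
  size 3 → [2,3,8]=1  [3,7,8]=2  [6,7,8]=1
  size 4 → [2,3,7,8]=3  [3,6,7,8]=3  [5,6,7,8]=1
  size 5 → [2,3,6,7,8]=6  [3,5,6,7,8]=4  [4,5,6,7,8]=1
  size 6 → [1,4,5,6,7,8]=1  [2,3,5,6,7,8]=10  [3,4,5,6,7,8]=5
  size 7 → [0,1,4,5,6,7,8]=1  [1,3,4,5,6,7,8]=6  [2,3,4,5,6,7,8]=15
  first=0(c) contributes 21
  first=2(e) contributes 7
|[w]| = 28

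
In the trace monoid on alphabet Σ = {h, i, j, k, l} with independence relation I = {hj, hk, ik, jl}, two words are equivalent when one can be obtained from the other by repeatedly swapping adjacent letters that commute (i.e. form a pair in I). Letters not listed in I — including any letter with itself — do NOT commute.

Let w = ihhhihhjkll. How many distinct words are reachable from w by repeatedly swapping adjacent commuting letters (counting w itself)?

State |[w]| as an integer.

6

#0=i has no predecessor
#1=h depends on [0:i]
#2=h depends on [1:h]
#3=h depends on [2:h]
#4=i depends on [3:h]
#5=h depends on [4:i]
#6=h depends on [5:h]
#7=j depends on [4:i]
#8=k depends on [7:j]
#9=l depends on [6:h, 8:k]
#10=l depends on [9:l]
sources: [0:i]
N(rest) = Σ N(rest − s) over sources s of rest; N(one piece) = 1:
  size 1 → [10]=1
  size 2 → [9,10]=1
  size 3 → [6,9,10]=1  [8,9,10]=1
  size 4 → [5,6,9,10]=1  [6,8,9,10]=2  [7,8,9,10]=1
  size 5 → [5,6,8,9,10]=3  [6,7,8,9,10]=3
  size 6 → [5,6,7,8,9,10]=6
  size 7 → [4,5,6,7,8,9,10]=6
  size 8 → [3,4,5,6,7,8,9,10]=6
  size 9 → [2,3,4,5,6,7,8,9,10]=6
  first=0(i) contributes 6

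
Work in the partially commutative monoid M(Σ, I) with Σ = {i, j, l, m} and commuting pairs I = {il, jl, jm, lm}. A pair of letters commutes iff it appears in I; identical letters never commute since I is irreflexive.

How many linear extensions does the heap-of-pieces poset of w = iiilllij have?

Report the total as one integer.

#0=i has no predecessor
#1=i depends on [0:i]
#2=i depends on [1:i]
#3=l has no predecessor
#4=l depends on [3:l]
#5=l depends on [4:l]
#6=i depends on [2:i]
#7=j depends on [6:i]
sources: [0:i, 3:l]
N(rest) = Σ N(rest − s) over sources s of rest; N(one piece) = 1:
  size 1 → [5]=1  [7]=1
  size 2 → [4,5]=1  [5,7]=2  [6,7]=1
  size 3 → [2,6,7]=1  [3,4,5]=1  [4,5,7]=3  [5,6,7]=3
  size 4 → [1,2,6,7]=1  [2,5,6,7]=4  [3,4,5,7]=4  [4,5,6,7]=6
  size 5 → [0,1,2,6,7]=1  [1,2,5,6,7]=5  [2,4,5,6,7]=10  [3,4,5,6,7]=10
  size 6 → [0,1,2,5,6,7]=6  [1,2,4,5,6,7]=15  [2,3,4,5,6,7]=20
  first=0(i) contributes 35
  first=3(l) contributes 21
|[w]| = 56

56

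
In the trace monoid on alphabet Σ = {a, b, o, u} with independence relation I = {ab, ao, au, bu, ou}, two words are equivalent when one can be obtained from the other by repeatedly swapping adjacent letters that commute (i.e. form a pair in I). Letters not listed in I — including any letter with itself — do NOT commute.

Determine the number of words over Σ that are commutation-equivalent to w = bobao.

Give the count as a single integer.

5

0(b) covers ∅
1(o) covers 0:b
2(b) covers 1:o
3(a) covers ∅
4(o) covers 2:b
floor of heap: 0:b, 3:a
completions by unplaced set U, small U first (add the entries for U minus each lowest piece of U):
  |U|=1: {3}:1  {4}:1
  |U|=2: {2,4}:1  {3,4}:2
  |U|=3: {1,2,4}:1  {2,3,4}:3
  start at 0(b): 4
  start at 3(a): 1
sum over floor = 5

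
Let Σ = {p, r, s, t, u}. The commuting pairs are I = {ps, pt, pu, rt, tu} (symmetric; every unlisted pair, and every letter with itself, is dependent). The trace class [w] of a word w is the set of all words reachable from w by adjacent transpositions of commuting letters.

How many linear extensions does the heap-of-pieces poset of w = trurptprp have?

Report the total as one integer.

drop 0:t onto floor
drop 1:r onto floor
drop 2:u onto {1:r}
drop 3:r onto {2:u}
drop 4:p onto {3:r}
drop 5:t onto {0:t}
drop 6:p onto {4:p}
drop 7:r onto {6:p}
drop 8:p onto {7:r}
ground layer = {0:t, 1:r}
drop-orders for the pieces not yet dropped (sum over which currently-grounded one goes next):
  1 to go: {5} 1  {8} 1
  2 to go: {0,5} 1  {5,8} 2  {7,8} 1
  3 to go: {0,5,8} 3  {5,7,8} 3  {6,7,8} 1
  4 to go: {0,5,7,8} 6  {4,6,7,8} 1  {5,6,7,8} 4
  5 to go: {0,5,6,7,8} 10  {3,4,6,7,8} 1  {4,5,6,7,8} 5
  6 to go: {0,4,5,6,7,8} 15  {2,3,4,6,7,8} 1  {3,4,5,6,7,8} 6
  7 to go: {0,3,4,5,6,7,8} 21  {1,2,3,4,6,7,8} 1  {2,3,4,5,6,7,8} 7
  if 0:t drops first: 8 orders
  if 1:r drops first: 28 orders
heap linearizations: 36

36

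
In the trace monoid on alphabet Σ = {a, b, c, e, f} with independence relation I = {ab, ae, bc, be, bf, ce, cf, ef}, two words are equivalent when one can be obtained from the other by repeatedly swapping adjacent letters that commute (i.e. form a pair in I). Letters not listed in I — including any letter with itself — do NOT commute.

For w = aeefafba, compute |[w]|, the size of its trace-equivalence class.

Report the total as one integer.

168

#0=a has no predecessor
#1=e has no predecessor
#2=e depends on [1:e]
#3=f depends on [0:a]
#4=a depends on [3:f]
#5=f depends on [4:a]
#6=b has no predecessor
#7=a depends on [5:f]
sources: [0:a, 1:e, 6:b]
N(rest) = Σ N(rest − s) over sources s of rest; N(one piece) = 1:
  size 1 → [2]=1  [6]=1  [7]=1
  size 2 → [1,2]=1  [2,6]=2  [2,7]=2  [5,7]=1  [6,7]=2
  size 3 → [1,2,6]=3  [1,2,7]=3  [2,5,7]=3  [2,6,7]=6  [4,5,7]=1  [5,6,7]=3
  size 4 → [1,2,5,7]=6  [1,2,6,7]=12  [2,4,5,7]=4  [2,5,6,7]=12  [3,4,5,7]=1  [4,5,6,7]=4
  size 5 → [0,3,4,5,7]=1  [1,2,4,5,7]=10  [1,2,5,6,7]=30  [2,3,4,5,7]=5  [2,4,5,6,7]=20  [3,4,5,6,7]=5
  size 6 → [0,2,3,4,5,7]=6  [0,3,4,5,6,7]=6  [1,2,3,4,5,7]=15  [1,2,4,5,6,7]=60  [2,3,4,5,6,7]=30
  first=0(a) contributes 105
  first=1(e) contributes 42
  first=6(b) contributes 21
|[w]| = 168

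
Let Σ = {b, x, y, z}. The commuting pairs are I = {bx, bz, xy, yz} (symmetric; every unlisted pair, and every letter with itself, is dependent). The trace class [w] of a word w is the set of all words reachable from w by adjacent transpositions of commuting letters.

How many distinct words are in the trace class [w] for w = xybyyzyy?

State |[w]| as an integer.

0(x) covers ∅
1(y) covers ∅
2(b) covers 1:y
3(y) covers 2:b
4(y) covers 3:y
5(z) covers 0:x
6(y) covers 4:y
7(y) covers 6:y
floor of heap: 0:x, 1:y
completions by unplaced set U, small U first (add the entries for U minus each lowest piece of U):
  |U|=1: {5}:1  {7}:1
  |U|=2: {0,5}:1  {5,7}:2  {6,7}:1
  |U|=3: {0,5,7}:3  {4,6,7}:1  {5,6,7}:3
  |U|=4: {0,5,6,7}:6  {3,4,6,7}:1  {4,5,6,7}:4
  |U|=5: {0,4,5,6,7}:10  {2,3,4,6,7}:1  {3,4,5,6,7}:5
  |U|=6: {0,3,4,5,6,7}:15  {1,2,3,4,6,7}:1  {2,3,4,5,6,7}:6
  start at 0(x): 7
  start at 1(y): 21
sum over floor = 28

28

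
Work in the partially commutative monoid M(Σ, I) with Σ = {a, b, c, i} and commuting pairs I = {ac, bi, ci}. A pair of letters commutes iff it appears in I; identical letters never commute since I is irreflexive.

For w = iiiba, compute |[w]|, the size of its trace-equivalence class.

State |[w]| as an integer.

4

#0=i has no predecessor
#1=i depends on [0:i]
#2=i depends on [1:i]
#3=b has no predecessor
#4=a depends on [2:i, 3:b]
sources: [0:i, 3:b]
N(rest) = Σ N(rest − s) over sources s of rest; N(one piece) = 1:
  size 1 → [4]=1
  size 2 → [2,4]=1  [3,4]=1
  size 3 → [1,2,4]=1  [2,3,4]=2
  first=0(i) contributes 3
  first=3(b) contributes 1
|[w]| = 4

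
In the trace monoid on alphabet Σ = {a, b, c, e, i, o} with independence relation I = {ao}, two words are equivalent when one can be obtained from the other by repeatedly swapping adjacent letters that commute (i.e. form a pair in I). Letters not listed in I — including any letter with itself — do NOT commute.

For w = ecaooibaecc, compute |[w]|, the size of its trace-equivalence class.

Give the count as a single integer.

#0=e has no predecessor
#1=c depends on [0:e]
#2=a depends on [1:c]
#3=o depends on [1:c]
#4=o depends on [3:o]
#5=i depends on [2:a, 4:o]
#6=b depends on [5:i]
#7=a depends on [6:b]
#8=e depends on [7:a]
#9=c depends on [8:e]
#10=c depends on [9:c]
sources: [0:e]
N(rest) = Σ N(rest − s) over sources s of rest; N(one piece) = 1:
  size 1 → [10]=1
  size 2 → [9,10]=1
  size 3 → [8,9,10]=1
  size 4 → [7,8,9,10]=1
  size 5 → [6,7,8,9,10]=1
  size 6 → [5,6,7,8,9,10]=1
  size 7 → [2,5,6,7,8,9,10]=1  [4,5,6,7,8,9,10]=1
  size 8 → [2,4,5,6,7,8,9,10]=2  [3,4,5,6,7,8,9,10]=1
  size 9 → [2,3,4,5,6,7,8,9,10]=3
  first=0(e) contributes 3

3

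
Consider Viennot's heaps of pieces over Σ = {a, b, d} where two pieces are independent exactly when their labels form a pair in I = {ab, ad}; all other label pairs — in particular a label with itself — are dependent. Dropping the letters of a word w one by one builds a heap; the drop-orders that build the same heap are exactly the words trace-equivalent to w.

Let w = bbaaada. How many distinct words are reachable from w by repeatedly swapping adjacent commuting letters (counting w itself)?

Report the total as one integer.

35

#0=b has no predecessor
#1=b depends on [0:b]
#2=a has no predecessor
#3=a depends on [2:a]
#4=a depends on [3:a]
#5=d depends on [1:b]
#6=a depends on [4:a]
sources: [0:b, 2:a]
N(rest) = Σ N(rest − s) over sources s of rest; N(one piece) = 1:
  size 1 → [5]=1  [6]=1
  size 2 → [1,5]=1  [4,6]=1  [5,6]=2
  size 3 → [0,1,5]=1  [1,5,6]=3  [3,4,6]=1  [4,5,6]=3
  size 4 → [0,1,5,6]=4  [1,4,5,6]=6  [2,3,4,6]=1  [3,4,5,6]=4
  size 5 → [0,1,4,5,6]=10  [1,3,4,5,6]=10  [2,3,4,5,6]=5
  first=0(b) contributes 15
  first=2(a) contributes 20
|[w]| = 35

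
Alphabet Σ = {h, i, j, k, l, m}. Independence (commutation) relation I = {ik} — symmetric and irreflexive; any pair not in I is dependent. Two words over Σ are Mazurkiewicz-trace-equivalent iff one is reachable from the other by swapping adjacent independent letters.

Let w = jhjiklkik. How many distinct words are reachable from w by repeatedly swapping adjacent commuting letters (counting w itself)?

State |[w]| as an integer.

piece 0:j — minimal
piece 1:h rests on {0:j}
piece 2:j rests on {1:h}
piece 3:i rests on {2:j}
piece 4:k rests on {2:j}
piece 5:l rests on {3:i, 4:k}
piece 6:k rests on {5:l}
piece 7:i rests on {5:l}
piece 8:k rests on {6:k}
minimal pieces: {0:j}
ways to finish when only these pieces remain (= sum over removing one remaining piece with nothing left below it):
  1 left: {7}→1  {8}→1
  2 left: {6,8}→1  {7,8}→2
  3 left: {6,7,8}→3
  4 left: {5,6,7,8}→3
  5 left: {3,5,6,7,8}→3  {4,5,6,7,8}→3
  6 left: {3,4,5,6,7,8}→6
  7 left: {2,3,4,5,6,7,8}→6
  placing 0:j first → 6 extensions

6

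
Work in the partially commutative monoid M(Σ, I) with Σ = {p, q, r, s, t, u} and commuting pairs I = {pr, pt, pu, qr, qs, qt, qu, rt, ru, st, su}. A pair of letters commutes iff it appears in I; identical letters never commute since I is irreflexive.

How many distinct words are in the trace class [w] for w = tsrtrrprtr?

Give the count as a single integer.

720

0(t) covers ∅
1(s) covers ∅
2(r) covers 1:s
3(t) covers 0:t
4(r) covers 2:r
5(r) covers 4:r
6(p) covers 1:s
7(r) covers 5:r
8(t) covers 3:t
9(r) covers 7:r
floor of heap: 0:t, 1:s
completions by unplaced set U, small U first (add the entries for U minus each lowest piece of U):
  |U|=1: {6}:1  {8}:1  {9}:1
  |U|=2: {3,8}:1  {6,8}:2  {6,9}:2  {7,9}:1  {8,9}:2
  |U|=3: {0,3,8}:1  {3,6,8}:3  {3,8,9}:3  {5,7,9}:1  {6,7,9}:3  {6,8,9}:6  {7,8,9}:3
  |U|=4: {0,3,6,8}:4  {0,3,8,9}:4  {3,6,8,9}:12  {3,7,8,9}:6  {4,5,7,9}:1  {5,6,7,9}:4  {5,7,8,9}:4  {6,7,8,9}:12
  |U|=5: {0,3,6,8,9}:20  {0,3,7,8,9}:10  {2,4,5,7,9}:1  {3,5,7,8,9}:10  {3,6,7,8,9}:30  {4,5,6,7,9}:5  {4,5,7,8,9}:5  {5,6,7,8,9}:20
  |U|=6: {0,3,5,7,8,9}:20  {0,3,6,7,8,9}:60  {2,4,5,6,7,9}:6  {2,4,5,7,8,9}:6  {3,4,5,7,8,9}:15  {3,5,6,7,8,9}:60  {4,5,6,7,8,9}:30
  |U|=7: {0,3,4,5,7,8,9}:35  {0,3,5,6,7,8,9}:140  {1,2,4,5,6,7,9}:6  {2,3,4,5,7,8,9}:21  {2,4,5,6,7,8,9}:42  {3,4,5,6,7,8,9}:105
  |U|=8: {0,2,3,4,5,7,8,9}:56  {0,3,4,5,6,7,8,9}:280  {1,2,4,5,6,7,8,9}:48  {2,3,4,5,6,7,8,9}:168
  start at 0(t): 216
  start at 1(s): 504
sum over floor = 720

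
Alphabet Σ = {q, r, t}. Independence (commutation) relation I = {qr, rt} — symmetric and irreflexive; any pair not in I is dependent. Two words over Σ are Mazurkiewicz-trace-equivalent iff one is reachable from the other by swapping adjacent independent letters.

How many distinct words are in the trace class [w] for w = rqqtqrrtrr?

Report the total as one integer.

drop 0:r onto floor
drop 1:q onto floor
drop 2:q onto {1:q}
drop 3:t onto {2:q}
drop 4:q onto {3:t}
drop 5:r onto {0:r}
drop 6:r onto {5:r}
drop 7:t onto {4:q}
drop 8:r onto {6:r}
drop 9:r onto {8:r}
ground layer = {0:r, 1:q}
drop-orders for the pieces not yet dropped (sum over which currently-grounded one goes next):
  1 to go: {7} 1  {9} 1
  2 to go: {4,7} 1  {7,9} 2  {8,9} 1
  3 to go: {3,4,7} 1  {4,7,9} 3  {6,8,9} 1  {7,8,9} 3
  4 to go: {2,3,4,7} 1  {3,4,7,9} 4  {4,7,8,9} 6  {5,6,8,9} 1  {6,7,8,9} 4
  5 to go: {0,5,6,8,9} 1  {1,2,3,4,7} 1  {2,3,4,7,9} 5  {3,4,7,8,9} 10  {4,6,7,8,9} 10  {5,6,7,8,9} 5
  6 to go: {0,5,6,7,8,9} 6  {1,2,3,4,7,9} 6  {2,3,4,7,8,9} 15  {3,4,6,7,8,9} 20  {4,5,6,7,8,9} 15
  7 to go: {0,4,5,6,7,8,9} 21  {1,2,3,4,7,8,9} 21  {2,3,4,6,7,8,9} 35  {3,4,5,6,7,8,9} 35
  8 to go: {0,3,4,5,6,7,8,9} 56  {1,2,3,4,6,7,8,9} 56  {2,3,4,5,6,7,8,9} 70
  if 0:r drops first: 126 orders
  if 1:q drops first: 126 orders
heap linearizations: 252

252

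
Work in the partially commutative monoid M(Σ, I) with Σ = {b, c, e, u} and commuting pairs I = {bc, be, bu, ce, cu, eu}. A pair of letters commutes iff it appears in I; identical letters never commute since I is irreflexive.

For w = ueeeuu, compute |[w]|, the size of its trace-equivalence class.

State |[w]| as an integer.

#0=u has no predecessor
#1=e has no predecessor
#2=e depends on [1:e]
#3=e depends on [2:e]
#4=u depends on [0:u]
#5=u depends on [4:u]
sources: [0:u, 1:e]
N(rest) = Σ N(rest − s) over sources s of rest; N(one piece) = 1:
  size 1 → [3]=1  [5]=1
  size 2 → [2,3]=1  [3,5]=2  [4,5]=1
  size 3 → [0,4,5]=1  [1,2,3]=1  [2,3,5]=3  [3,4,5]=3
  size 4 → [0,3,4,5]=4  [1,2,3,5]=4  [2,3,4,5]=6
  first=0(u) contributes 10
  first=1(e) contributes 10
|[w]| = 20

20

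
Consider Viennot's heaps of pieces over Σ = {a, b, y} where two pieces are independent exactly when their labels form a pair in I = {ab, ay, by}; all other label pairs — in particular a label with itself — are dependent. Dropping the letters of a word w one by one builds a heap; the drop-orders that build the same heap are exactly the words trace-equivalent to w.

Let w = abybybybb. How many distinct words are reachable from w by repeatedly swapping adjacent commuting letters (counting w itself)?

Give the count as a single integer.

504

0(a) covers ∅
1(b) covers ∅
2(y) covers ∅
3(b) covers 1:b
4(y) covers 2:y
5(b) covers 3:b
6(y) covers 4:y
7(b) covers 5:b
8(b) covers 7:b
floor of heap: 0:a, 1:b, 2:y
completions by unplaced set U, small U first (add the entries for U minus each lowest piece of U):
  |U|=1: {0}:1  {6}:1  {8}:1
  |U|=2: {0,6}:2  {0,8}:2  {4,6}:1  {6,8}:2  {7,8}:1
  |U|=3: {0,4,6}:3  {0,6,8}:6  {0,7,8}:3  {2,4,6}:1  {4,6,8}:3  {5,7,8}:1  {6,7,8}:3
  |U|=4: {0,2,4,6}:4  {0,4,6,8}:12  {0,5,7,8}:4  {0,6,7,8}:12  {2,4,6,8}:4  {3,5,7,8}:1  {4,6,7,8}:6  {5,6,7,8}:4
  |U|=5: {0,2,4,6,8}:20  {0,3,5,7,8}:5  {0,4,6,7,8}:30  {0,5,6,7,8}:20  {1,3,5,7,8}:1  {2,4,6,7,8}:10  {3,5,6,7,8}:5  {4,5,6,7,8}:10
  |U|=6: {0,1,3,5,7,8}:6  {0,2,4,6,7,8}:60  {0,3,5,6,7,8}:30  {0,4,5,6,7,8}:60  {1,3,5,6,7,8}:6  {2,4,5,6,7,8}:20  {3,4,5,6,7,8}:15
  |U|=7: {0,1,3,5,6,7,8}:42  {0,2,4,5,6,7,8}:140  {0,3,4,5,6,7,8}:105  {1,3,4,5,6,7,8}:21  {2,3,4,5,6,7,8}:35
  start at 0(a): 56
  start at 1(b): 280
  start at 2(y): 168
sum over floor = 504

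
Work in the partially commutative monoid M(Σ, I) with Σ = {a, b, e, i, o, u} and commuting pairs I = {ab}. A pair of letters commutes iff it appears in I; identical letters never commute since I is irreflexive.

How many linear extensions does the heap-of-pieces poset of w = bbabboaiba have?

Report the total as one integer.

10

0(b) covers ∅
1(b) covers 0:b
2(a) covers ∅
3(b) covers 1:b
4(b) covers 3:b
5(o) covers 2:a, 4:b
6(a) covers 5:o
7(i) covers 6:a
8(b) covers 7:i
9(a) covers 7:i
floor of heap: 0:b, 2:a
completions by unplaced set U, small U first (add the entries for U minus each lowest piece of U):
  |U|=1: {8}:1  {9}:1
  |U|=2: {8,9}:2
  |U|=3: {7,8,9}:2
  |U|=4: {6,7,8,9}:2
  |U|=5: {5,6,7,8,9}:2
  |U|=6: {2,5,6,7,8,9}:2  {4,5,6,7,8,9}:2
  |U|=7: {2,4,5,6,7,8,9}:4  {3,4,5,6,7,8,9}:2
  |U|=8: {1,3,4,5,6,7,8,9}:2  {2,3,4,5,6,7,8,9}:6
  start at 0(b): 8
  start at 2(a): 2
sum over floor = 10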